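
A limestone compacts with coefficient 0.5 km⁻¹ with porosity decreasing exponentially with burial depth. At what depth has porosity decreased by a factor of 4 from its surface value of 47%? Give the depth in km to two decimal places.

phi/phi₀ = 1/4 ⇒ exp(−c·d) = 1/4 ⇒ d = ln(4) / c
d = 1.3863 / 0.5 = 2.773 km

2.77 km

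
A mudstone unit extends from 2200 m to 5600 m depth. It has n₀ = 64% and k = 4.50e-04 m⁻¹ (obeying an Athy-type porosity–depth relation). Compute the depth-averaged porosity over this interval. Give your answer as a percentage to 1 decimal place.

12.2%

Working in km (1 km = 1000 m; k in km⁻¹ = k in m⁻¹ × 1000):
⟨n⟩ = (1/(z₂−z₁)) ∫ n₀ e^(−kz) dz = n₀·(e^(−k·z₁) − e^(−k·z₂)) / (k·(z₂−z₁))
e^(−0.45×2.2) = 0.3716; e^(−0.45×5.6) = 0.0805
⟨n⟩ = 0.64 × (0.3716 − 0.0805) / (0.45 × 3.4) = 0.64 × 0.1903 = 0.1218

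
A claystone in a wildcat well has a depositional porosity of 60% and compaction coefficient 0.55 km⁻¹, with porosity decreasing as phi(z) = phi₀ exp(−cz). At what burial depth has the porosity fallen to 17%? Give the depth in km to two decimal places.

Invert Athy's law: z = ln(phi₀/phi) / c
z = ln(0.6/0.17) / 0.55 = ln(3.529) / 0.55 = 1.2611 / 0.55 = 2.293 km

2.29 km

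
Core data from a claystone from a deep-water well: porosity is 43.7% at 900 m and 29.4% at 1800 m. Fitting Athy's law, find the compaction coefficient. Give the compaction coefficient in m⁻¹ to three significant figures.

0.000440 m⁻¹

Working in km (1 km = 1000 m; c in km⁻¹ = c in m⁻¹ × 1000):
Athy: phi(Z) = phi₀ e^(−cZ) ⇒ phi₁/phi₂ = e^{c(Z₂−Z₁)} ⇒ c = ln(phi₁/phi₂)/(Z₂−Z₁)
c = ln(0.437/0.294) / (1.8 − 0.9) = ln(1.486) / 0.9 = 0.3964 / 0.9 = 0.4404 km⁻¹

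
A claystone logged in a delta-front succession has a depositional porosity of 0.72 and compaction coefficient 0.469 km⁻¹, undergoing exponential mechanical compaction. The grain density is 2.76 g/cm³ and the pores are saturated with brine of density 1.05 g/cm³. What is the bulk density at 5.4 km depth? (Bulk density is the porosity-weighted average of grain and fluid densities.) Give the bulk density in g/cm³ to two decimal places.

2.66 g/cm³

Porosity at depth: n = 0.72·exp(−0.469×5.4) = 0.72×0.0795 = 0.0572
Bulk density: ρ_b = (1−n)ρ_g + n·ρ_f = 0.9428×2.76 + 0.0572×1.05
       = 2.602 + 0.060 = 2.662 g/cm³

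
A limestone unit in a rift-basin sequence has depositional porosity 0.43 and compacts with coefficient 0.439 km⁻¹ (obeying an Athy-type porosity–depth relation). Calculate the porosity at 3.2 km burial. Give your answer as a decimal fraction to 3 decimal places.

0.106

n = n₀·exp(−β·d) = 0.43 × exp(−0.439 × 3.2) = 0.43 × exp(−1.405)
  = 0.43 × 0.2454 = 0.1055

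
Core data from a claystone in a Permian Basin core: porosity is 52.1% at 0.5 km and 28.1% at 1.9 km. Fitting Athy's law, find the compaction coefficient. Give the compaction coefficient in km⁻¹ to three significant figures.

0.441 km⁻¹

Athy: φ(d) = φ₀ e^(−cd) ⇒ φ₁/φ₂ = e^{c(d₂−d₁)} ⇒ c = ln(φ₁/φ₂)/(d₂−d₁)
c = ln(0.521/0.281) / (1.9 − 0.5) = ln(1.854) / 1.4 = 0.6174 / 1.4 = 0.441 km⁻¹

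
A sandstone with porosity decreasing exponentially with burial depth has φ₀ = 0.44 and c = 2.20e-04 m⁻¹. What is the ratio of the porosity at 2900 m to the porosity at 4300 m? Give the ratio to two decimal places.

Working in km (1 km = 1000 m; c in km⁻¹ = c in m⁻¹ × 1000):
φ(z₁)/φ(z₂) = e^(−c·z₁)/e^(−c·z₂) = e^{c(z₂−z₁)}
= exp(0.22 × 1.4) = exp(0.308) = 1.3607

1.36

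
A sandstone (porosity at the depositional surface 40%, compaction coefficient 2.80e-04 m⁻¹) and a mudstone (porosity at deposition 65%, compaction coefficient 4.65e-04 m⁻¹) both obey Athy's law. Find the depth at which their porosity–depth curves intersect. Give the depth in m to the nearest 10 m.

2620 m

Working in km (1 km = 1000 m; k in km⁻¹ = k in m⁻¹ × 1000):
Set φ₀ₐ e^(−kₐd) = φ₀ᵦ e^(−kᵦd) ⇒ ln(φ₀ₐ/φ₀ᵦ) = (kₐ − kᵦ)·d
d = ln(0.4/0.65) / (0.28 − 0.465) = -0.4855 / -0.185 = 2.624 km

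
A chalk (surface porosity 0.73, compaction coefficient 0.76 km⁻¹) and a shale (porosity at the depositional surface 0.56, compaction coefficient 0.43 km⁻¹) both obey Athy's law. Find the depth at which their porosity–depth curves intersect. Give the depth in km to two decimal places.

Set n₀ₐ e^(−cₐZ) = n₀ᵦ e^(−cᵦZ) ⇒ ln(n₀ₐ/n₀ᵦ) = (cₐ − cᵦ)·Z
Z = ln(0.73/0.56) / (0.76 − 0.43) = 0.2651 / 0.33 = 0.803 km

0.80 km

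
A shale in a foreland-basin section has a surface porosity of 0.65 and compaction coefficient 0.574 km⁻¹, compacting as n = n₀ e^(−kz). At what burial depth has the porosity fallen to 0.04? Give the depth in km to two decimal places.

Invert Athy's law: z = ln(n₀/n) / k
z = ln(0.65/0.04) / 0.574 = ln(16.25) / 0.574 = 2.7881 / 0.574 = 4.857 km

4.86 km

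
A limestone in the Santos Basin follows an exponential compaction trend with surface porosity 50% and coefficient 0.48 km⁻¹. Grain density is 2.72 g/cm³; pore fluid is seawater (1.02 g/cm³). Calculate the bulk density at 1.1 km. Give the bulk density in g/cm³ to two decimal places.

2.22 g/cm³

Porosity at depth: φ = 0.5·exp(−0.48×1.1) = 0.5×0.5898 = 0.2949
Bulk density: ρ_b = (1−φ)ρ_g + φ·ρ_f = 0.7051×2.72 + 0.2949×1.02
       = 1.918 + 0.301 = 2.219 g/cm³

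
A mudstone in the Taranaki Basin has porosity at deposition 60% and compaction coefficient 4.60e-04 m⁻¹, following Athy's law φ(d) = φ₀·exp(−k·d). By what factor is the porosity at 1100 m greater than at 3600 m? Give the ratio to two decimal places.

Working in km (1 km = 1000 m; k in km⁻¹ = k in m⁻¹ × 1000):
φ(d₁)/φ(d₂) = e^(−k·d₁)/e^(−k·d₂) = e^{k(d₂−d₁)}
= exp(0.46 × 2.5) = exp(1.15) = 3.1582

3.16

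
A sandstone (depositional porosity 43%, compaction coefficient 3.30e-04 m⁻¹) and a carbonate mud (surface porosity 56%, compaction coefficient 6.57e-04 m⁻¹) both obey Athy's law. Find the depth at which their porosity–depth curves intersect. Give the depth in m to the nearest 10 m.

Working in km (1 km = 1000 m; β in km⁻¹ = β in m⁻¹ × 1000):
Set φ₀ₐ e^(−βₐz) = φ₀ᵦ e^(−βᵦz) ⇒ ln(φ₀ₐ/φ₀ᵦ) = (βₐ − βᵦ)·z
z = ln(0.43/0.56) / (0.33 − 0.657) = -0.2642 / -0.327 = 0.808 km

810 m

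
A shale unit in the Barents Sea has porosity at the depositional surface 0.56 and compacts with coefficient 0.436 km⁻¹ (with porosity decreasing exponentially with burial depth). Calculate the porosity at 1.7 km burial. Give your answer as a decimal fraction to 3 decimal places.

n = n₀·exp(−c·z) = 0.56 × exp(−0.436 × 1.7) = 0.56 × exp(−0.7412)
  = 0.56 × 0.4765 = 0.2669

0.267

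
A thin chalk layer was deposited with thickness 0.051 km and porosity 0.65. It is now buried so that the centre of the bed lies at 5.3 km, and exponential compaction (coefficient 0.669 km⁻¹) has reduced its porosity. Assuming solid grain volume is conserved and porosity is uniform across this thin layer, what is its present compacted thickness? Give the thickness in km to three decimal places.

0.018 km

Porosity at 5.3 km: n = 0.65·exp(−0.669×5.3) = 0.0188
Solid-volume conservation: h(1−n) = h₀(1−n₀) ⇒ h = h₀·(1−n₀)/(1−n)
h = 0.051 × (1 − 0.65)/(1 − 0.0188) = 0.051 × 0.3567 = 0.0182 km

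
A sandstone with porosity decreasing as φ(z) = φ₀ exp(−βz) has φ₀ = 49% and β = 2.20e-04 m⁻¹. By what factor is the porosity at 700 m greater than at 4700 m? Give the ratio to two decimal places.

2.41

Working in km (1 km = 1000 m; β in km⁻¹ = β in m⁻¹ × 1000):
φ(z₁)/φ(z₂) = e^(−β·z₁)/e^(−β·z₂) = e^{β(z₂−z₁)}
= exp(0.22 × 4) = exp(0.88) = 2.4109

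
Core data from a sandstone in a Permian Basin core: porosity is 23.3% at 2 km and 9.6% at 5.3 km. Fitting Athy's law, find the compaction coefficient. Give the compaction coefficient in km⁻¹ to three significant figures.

0.269 km⁻¹

Athy: φ(Z) = φ₀ e^(−kZ) ⇒ φ₁/φ₂ = e^{k(Z₂−Z₁)} ⇒ k = ln(φ₁/φ₂)/(Z₂−Z₁)
k = ln(0.233/0.096) / (5.3 − 2) = ln(2.427) / 3.3 = 0.8867 / 3.3 = 0.2687 km⁻¹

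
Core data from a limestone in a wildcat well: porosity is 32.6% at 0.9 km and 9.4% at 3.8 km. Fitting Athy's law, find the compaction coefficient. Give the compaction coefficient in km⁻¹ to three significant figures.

Athy: n(Z) = n₀ e^(−cZ) ⇒ n₁/n₂ = e^{c(Z₂−Z₁)} ⇒ c = ln(n₁/n₂)/(Z₂−Z₁)
c = ln(0.326/0.094) / (3.8 − 0.9) = ln(3.468) / 2.9 = 1.2436 / 2.9 = 0.4288 km⁻¹

0.429 km⁻¹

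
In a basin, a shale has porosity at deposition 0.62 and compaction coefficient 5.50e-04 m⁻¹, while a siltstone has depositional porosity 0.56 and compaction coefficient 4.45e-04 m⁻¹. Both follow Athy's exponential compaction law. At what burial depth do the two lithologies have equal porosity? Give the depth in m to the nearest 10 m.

Working in km (1 km = 1000 m; c in km⁻¹ = c in m⁻¹ × 1000):
Set φ₀ₐ e^(−cₐz) = φ₀ᵦ e^(−cᵦz) ⇒ ln(φ₀ₐ/φ₀ᵦ) = (cₐ − cᵦ)·z
z = ln(0.62/0.56) / (0.55 − 0.445) = 0.1018 / 0.105 = 0.969 km

970 m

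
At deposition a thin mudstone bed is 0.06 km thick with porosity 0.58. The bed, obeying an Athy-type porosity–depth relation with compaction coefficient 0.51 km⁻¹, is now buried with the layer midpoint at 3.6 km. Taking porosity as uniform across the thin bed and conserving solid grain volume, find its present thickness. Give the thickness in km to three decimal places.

0.028 km

Porosity at 3.6 km: phi = 0.58·exp(−0.51×3.6) = 0.0925
Solid-volume conservation: h(1−phi) = h₀(1−phi₀) ⇒ h = h₀·(1−phi₀)/(1−phi)
h = 0.06 × (1 − 0.58)/(1 − 0.0925) = 0.06 × 0.4628 = 0.0278 km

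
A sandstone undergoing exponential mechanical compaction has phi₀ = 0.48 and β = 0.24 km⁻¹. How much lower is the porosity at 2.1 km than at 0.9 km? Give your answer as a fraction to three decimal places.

0.097

phi(0.9) = 0.48·e^(−0.24×0.9) = 0.3868
phi(2.1) = 0.48·e^(−0.24×2.1) = 0.2900
Δphi = 0.3868 − 0.2900 = 0.0968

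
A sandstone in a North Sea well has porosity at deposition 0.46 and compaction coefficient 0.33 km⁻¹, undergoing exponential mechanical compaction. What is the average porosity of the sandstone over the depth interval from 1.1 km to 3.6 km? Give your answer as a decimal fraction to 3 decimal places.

⟨phi⟩ = (1/(z₂−z₁)) ∫ phi₀ e^(−cz) dz = phi₀·(e^(−c·z₁) − e^(−c·z₂)) / (c·(z₂−z₁))
e^(−0.33×1.1) = 0.6956; e^(−0.33×3.6) = 0.3048
⟨phi⟩ = 0.46 × (0.6956 − 0.3048) / (0.33 × 2.5) = 0.46 × 0.4736 = 0.2179

0.218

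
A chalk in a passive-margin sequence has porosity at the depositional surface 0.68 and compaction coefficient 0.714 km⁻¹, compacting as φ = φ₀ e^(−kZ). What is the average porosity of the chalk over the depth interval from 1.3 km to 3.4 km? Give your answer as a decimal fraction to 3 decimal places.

0.139

⟨φ⟩ = (1/(Z₂−Z₁)) ∫ φ₀ e^(−kZ) dZ = φ₀·(e^(−k·Z₁) − e^(−k·Z₂)) / (k·(Z₂−Z₁))
e^(−0.714×1.3) = 0.3953; e^(−0.714×3.4) = 0.0882
⟨φ⟩ = 0.68 × (0.3953 − 0.0882) / (0.714 × 2.1) = 0.68 × 0.2048 = 0.1392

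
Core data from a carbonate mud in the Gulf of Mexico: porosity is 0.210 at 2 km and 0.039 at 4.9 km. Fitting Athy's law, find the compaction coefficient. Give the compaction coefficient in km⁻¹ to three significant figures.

0.581 km⁻¹

Athy: φ(Z) = φ₀ e^(−cZ) ⇒ φ₁/φ₂ = e^{c(Z₂−Z₁)} ⇒ c = ln(φ₁/φ₂)/(Z₂−Z₁)
c = ln(0.21/0.039) / (4.9 − 2) = ln(5.385) / 2.9 = 1.6835 / 2.9 = 0.5805 km⁻¹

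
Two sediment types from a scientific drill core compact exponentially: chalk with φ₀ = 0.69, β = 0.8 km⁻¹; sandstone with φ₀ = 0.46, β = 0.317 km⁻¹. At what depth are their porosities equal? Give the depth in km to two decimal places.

0.84 km

Set φ₀ₐ e^(−βₐZ) = φ₀ᵦ e^(−βᵦZ) ⇒ ln(φ₀ₐ/φ₀ᵦ) = (βₐ − βᵦ)·Z
Z = ln(0.69/0.46) / (0.8 − 0.317) = 0.4055 / 0.483 = 0.839 km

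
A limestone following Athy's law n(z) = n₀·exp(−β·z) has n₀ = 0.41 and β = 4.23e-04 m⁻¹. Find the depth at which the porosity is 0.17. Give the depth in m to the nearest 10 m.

Working in km (1 km = 1000 m; β in km⁻¹ = β in m⁻¹ × 1000):
Invert Athy's law: z = ln(n₀/n) / β
z = ln(0.41/0.17) / 0.423 = ln(2.412) / 0.423 = 0.8804 / 0.423 = 2.081 km

2080 m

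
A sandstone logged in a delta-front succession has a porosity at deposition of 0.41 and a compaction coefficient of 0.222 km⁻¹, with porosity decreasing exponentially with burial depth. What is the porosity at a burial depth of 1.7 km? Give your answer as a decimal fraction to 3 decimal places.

0.281

n = n₀·exp(−k·Z) = 0.41 × exp(−0.222 × 1.7) = 0.41 × exp(−0.3774)
  = 0.41 × 0.6856 = 0.2811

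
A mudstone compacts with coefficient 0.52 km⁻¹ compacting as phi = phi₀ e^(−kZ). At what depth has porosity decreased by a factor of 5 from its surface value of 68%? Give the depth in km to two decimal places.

phi/phi₀ = 1/5 ⇒ exp(−k·Z) = 1/5 ⇒ Z = ln(5) / k
Z = 1.6094 / 0.52 = 3.095 km

3.10 km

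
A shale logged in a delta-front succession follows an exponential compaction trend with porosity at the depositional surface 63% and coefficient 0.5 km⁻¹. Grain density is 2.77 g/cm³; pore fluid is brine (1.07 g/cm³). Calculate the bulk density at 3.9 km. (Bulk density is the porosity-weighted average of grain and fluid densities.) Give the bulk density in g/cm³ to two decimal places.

Porosity at depth: φ = 0.63·exp(−0.5×3.9) = 0.63×0.1423 = 0.0896
Bulk density: ρ_b = (1−φ)ρ_g + φ·ρ_f = 0.9104×2.77 + 0.0896×1.07
       = 2.522 + 0.096 = 2.618 g/cm³

2.62 g/cm³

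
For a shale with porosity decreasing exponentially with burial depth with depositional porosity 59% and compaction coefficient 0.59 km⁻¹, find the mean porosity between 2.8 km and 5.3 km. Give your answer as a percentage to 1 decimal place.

5.9%

⟨φ⟩ = (1/(z₂−z₁)) ∫ φ₀ e^(−kz) dz = φ₀·(e^(−k·z₁) − e^(−k·z₂)) / (k·(z₂−z₁))
e^(−0.59×2.8) = 0.1917; e^(−0.59×5.3) = 0.0438
⟨φ⟩ = 0.59 × (0.1917 − 0.0438) / (0.59 × 2.5) = 0.59 × 0.1002 = 0.0591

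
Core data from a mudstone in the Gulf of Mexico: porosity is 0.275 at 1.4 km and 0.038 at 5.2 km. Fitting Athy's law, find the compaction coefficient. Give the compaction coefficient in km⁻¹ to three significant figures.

Athy: n(d) = n₀ e^(−kd) ⇒ n₁/n₂ = e^{k(d₂−d₁)} ⇒ k = ln(n₁/n₂)/(d₂−d₁)
k = ln(0.275/0.038) / (5.2 − 1.4) = ln(7.237) / 3.8 = 1.9792 / 3.8 = 0.5208 km⁻¹

0.521 km⁻¹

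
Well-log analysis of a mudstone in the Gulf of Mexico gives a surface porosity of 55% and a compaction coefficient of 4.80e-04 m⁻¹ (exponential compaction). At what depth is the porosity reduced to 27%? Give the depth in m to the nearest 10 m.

1480 m

Working in km (1 km = 1000 m; β in km⁻¹ = β in m⁻¹ × 1000):
Invert Athy's law: z = ln(phi₀/phi) / β
z = ln(0.55/0.27) / 0.48 = ln(2.037) / 0.48 = 0.7115 / 0.48 = 1.482 km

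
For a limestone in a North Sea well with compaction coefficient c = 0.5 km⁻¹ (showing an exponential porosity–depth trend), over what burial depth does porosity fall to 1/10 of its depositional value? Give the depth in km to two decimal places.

4.61 km

n/n₀ = 1/10 ⇒ exp(−c·z) = 1/10 ⇒ z = ln(10) / c
z = 2.3026 / 0.5 = 4.605 km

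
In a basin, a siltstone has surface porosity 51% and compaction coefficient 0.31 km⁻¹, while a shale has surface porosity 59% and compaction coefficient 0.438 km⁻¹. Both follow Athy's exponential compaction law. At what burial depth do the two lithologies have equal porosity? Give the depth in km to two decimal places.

Set phi₀ₐ e^(−cₐd) = phi₀ᵦ e^(−cᵦd) ⇒ ln(phi₀ₐ/phi₀ᵦ) = (cₐ − cᵦ)·d
d = ln(0.51/0.59) / (0.31 − 0.438) = -0.1457 / -0.128 = 1.138 km

1.14 km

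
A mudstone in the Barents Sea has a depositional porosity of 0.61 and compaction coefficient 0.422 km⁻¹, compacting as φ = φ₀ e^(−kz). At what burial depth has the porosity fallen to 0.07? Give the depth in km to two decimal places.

Invert Athy's law: z = ln(φ₀/φ) / k
z = ln(0.61/0.07) / 0.422 = ln(8.714) / 0.422 = 2.1650 / 0.422 = 5.130 km

5.13 km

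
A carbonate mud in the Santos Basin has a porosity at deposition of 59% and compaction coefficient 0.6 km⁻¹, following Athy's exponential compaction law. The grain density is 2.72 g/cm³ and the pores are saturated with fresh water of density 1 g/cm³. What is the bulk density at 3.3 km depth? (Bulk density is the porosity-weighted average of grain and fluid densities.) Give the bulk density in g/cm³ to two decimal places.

Porosity at depth: φ = 0.59·exp(−0.6×3.3) = 0.59×0.1381 = 0.0815
Bulk density: ρ_b = (1−φ)ρ_g + φ·ρ_f = 0.9185×2.72 + 0.0815×1
       = 2.498 + 0.081 = 2.580 g/cm³

2.58 g/cm³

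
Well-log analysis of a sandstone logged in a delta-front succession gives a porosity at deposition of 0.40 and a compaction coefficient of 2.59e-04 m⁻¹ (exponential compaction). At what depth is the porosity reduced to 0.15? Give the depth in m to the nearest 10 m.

3790 m

Working in km (1 km = 1000 m; β in km⁻¹ = β in m⁻¹ × 1000):
Invert Athy's law: d = ln(φ₀/φ) / β
d = ln(0.4/0.15) / 0.259 = ln(2.667) / 0.259 = 0.9808 / 0.259 = 3.787 km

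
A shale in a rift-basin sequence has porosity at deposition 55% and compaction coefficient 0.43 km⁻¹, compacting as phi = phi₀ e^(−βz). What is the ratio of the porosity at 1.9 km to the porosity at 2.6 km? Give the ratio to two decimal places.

1.35

phi(z₁)/phi(z₂) = e^(−β·z₁)/e^(−β·z₂) = e^{β(z₂−z₁)}
= exp(0.43 × 0.7) = exp(0.301) = 1.3512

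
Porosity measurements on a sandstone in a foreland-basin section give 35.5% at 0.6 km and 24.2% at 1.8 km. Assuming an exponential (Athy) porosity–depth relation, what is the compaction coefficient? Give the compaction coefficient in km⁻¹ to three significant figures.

0.319 km⁻¹

Athy: φ(z) = φ₀ e^(−kz) ⇒ φ₁/φ₂ = e^{k(z₂−z₁)} ⇒ k = ln(φ₁/φ₂)/(z₂−z₁)
k = ln(0.355/0.242) / (1.8 − 0.6) = ln(1.467) / 1.2 = 0.3832 / 1.2 = 0.3193 km⁻¹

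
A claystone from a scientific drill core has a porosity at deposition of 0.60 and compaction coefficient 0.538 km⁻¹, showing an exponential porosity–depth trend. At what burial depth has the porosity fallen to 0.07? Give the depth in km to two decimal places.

3.99 km

Invert Athy's law: d = ln(phi₀/phi) / β
d = ln(0.6/0.07) / 0.538 = ln(8.571) / 0.538 = 2.1484 / 0.538 = 3.993 km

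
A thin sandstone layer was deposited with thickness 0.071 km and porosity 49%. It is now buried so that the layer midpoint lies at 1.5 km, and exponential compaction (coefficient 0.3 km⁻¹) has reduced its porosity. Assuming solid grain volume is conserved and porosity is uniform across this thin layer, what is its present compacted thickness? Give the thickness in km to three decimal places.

Porosity at 1.5 km: φ = 0.49·exp(−0.3×1.5) = 0.3124
Solid-volume conservation: h(1−φ) = h₀(1−φ₀) ⇒ h = h₀·(1−φ₀)/(1−φ)
h = 0.071 × (1 − 0.49)/(1 − 0.3124) = 0.071 × 0.7418 = 0.0527 km

0.053 km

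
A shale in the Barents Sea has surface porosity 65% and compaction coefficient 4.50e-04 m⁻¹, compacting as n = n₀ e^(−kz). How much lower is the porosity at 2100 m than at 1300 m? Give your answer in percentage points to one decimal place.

Working in km (1 km = 1000 m; k in km⁻¹ = k in m⁻¹ × 1000):
n(1.3) = 0.65·e^(−0.45×1.3) = 0.3621
n(2.1) = 0.65·e^(−0.45×2.1) = 0.2526
Δn = 0.3621 − 0.2526 = 0.1095

10.9 percentage points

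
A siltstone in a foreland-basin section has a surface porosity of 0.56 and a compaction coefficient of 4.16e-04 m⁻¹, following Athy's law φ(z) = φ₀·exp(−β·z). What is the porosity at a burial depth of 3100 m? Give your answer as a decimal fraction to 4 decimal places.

Working in km (1 km = 1000 m; β in km⁻¹ = β in m⁻¹ × 1000):
φ = φ₀·exp(−β·z) = 0.56 × exp(−0.416 × 3.1) = 0.56 × exp(−1.29)
  = 0.56 × 0.2754 = 0.1542

0.1542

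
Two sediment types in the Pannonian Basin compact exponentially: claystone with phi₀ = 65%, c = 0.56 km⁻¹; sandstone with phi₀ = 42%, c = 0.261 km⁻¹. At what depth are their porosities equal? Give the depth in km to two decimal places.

1.46 km

Set phi₀ₐ e^(−cₐZ) = phi₀ᵦ e^(−cᵦZ) ⇒ ln(phi₀ₐ/phi₀ᵦ) = (cₐ − cᵦ)·Z
Z = ln(0.65/0.42) / (0.56 − 0.261) = 0.4367 / 0.299 = 1.461 km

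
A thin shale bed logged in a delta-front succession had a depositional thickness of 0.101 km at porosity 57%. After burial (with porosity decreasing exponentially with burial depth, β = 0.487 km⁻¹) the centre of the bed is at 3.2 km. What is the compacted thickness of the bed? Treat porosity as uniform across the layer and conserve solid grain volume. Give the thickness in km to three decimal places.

Porosity at 3.2 km: φ = 0.57·exp(−0.487×3.2) = 0.1200
Solid-volume conservation: h(1−φ) = h₀(1−φ₀) ⇒ h = h₀·(1−φ₀)/(1−φ)
h = 0.101 × (1 − 0.57)/(1 − 0.1200) = 0.101 × 0.4886 = 0.0494 km

0.049 km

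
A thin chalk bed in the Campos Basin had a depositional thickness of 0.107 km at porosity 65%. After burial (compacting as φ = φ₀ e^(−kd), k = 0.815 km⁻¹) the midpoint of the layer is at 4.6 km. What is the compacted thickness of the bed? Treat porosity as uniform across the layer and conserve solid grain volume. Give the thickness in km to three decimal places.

0.038 km

Porosity at 4.6 km: φ = 0.65·exp(−0.815×4.6) = 0.0153
Solid-volume conservation: h(1−φ) = h₀(1−φ₀) ⇒ h = h₀·(1−φ₀)/(1−φ)
h = 0.107 × (1 − 0.65)/(1 − 0.0153) = 0.107 × 0.3554 = 0.0380 km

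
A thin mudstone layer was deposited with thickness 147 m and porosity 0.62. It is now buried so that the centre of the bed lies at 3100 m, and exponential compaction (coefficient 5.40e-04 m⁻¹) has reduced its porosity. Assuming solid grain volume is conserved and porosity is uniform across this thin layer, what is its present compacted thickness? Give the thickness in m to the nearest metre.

63 m

Working in km (1 km = 1000 m; k in km⁻¹ = k in m⁻¹ × 1000):
Porosity at 3.1 km: n = 0.62·exp(−0.54×3.1) = 0.1162
Solid-volume conservation: h(1−n) = h₀(1−n₀) ⇒ h = h₀·(1−n₀)/(1−n)
h = 0.147 × (1 − 0.62)/(1 − 0.1162) = 0.147 × 0.4300 = 0.0632 km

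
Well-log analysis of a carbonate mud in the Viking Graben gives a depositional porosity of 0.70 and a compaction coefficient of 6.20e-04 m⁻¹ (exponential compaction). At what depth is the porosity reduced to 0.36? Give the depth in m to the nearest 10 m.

1070 m

Working in km (1 km = 1000 m; k in km⁻¹ = k in m⁻¹ × 1000):
Invert Athy's law: Z = ln(n₀/n) / k
Z = ln(0.7/0.36) / 0.62 = ln(1.944) / 0.62 = 0.6650 / 0.62 = 1.073 km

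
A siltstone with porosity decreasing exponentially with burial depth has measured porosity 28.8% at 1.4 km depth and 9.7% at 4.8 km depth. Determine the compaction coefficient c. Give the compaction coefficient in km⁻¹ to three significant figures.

0.320 km⁻¹

Athy: n(d) = n₀ e^(−cd) ⇒ n₁/n₂ = e^{c(d₂−d₁)} ⇒ c = ln(n₁/n₂)/(d₂−d₁)
c = ln(0.288/0.097) / (4.8 − 1.4) = ln(2.969) / 3.4 = 1.0882 / 3.4 = 0.3201 km⁻¹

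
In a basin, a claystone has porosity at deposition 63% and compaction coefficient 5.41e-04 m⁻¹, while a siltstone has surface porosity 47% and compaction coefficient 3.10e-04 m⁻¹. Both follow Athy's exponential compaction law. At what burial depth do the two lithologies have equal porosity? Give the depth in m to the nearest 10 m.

Working in km (1 km = 1000 m; k in km⁻¹ = k in m⁻¹ × 1000):
Set phi₀ₐ e^(−kₐd) = phi₀ᵦ e^(−kᵦd) ⇒ ln(phi₀ₐ/phi₀ᵦ) = (kₐ − kᵦ)·d
d = ln(0.63/0.47) / (0.541 − 0.31) = 0.2930 / 0.231 = 1.268 km

1270 m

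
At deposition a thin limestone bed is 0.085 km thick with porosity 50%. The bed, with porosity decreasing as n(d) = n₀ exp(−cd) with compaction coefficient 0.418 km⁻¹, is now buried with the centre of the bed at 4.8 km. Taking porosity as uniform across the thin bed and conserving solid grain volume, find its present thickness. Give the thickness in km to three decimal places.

Porosity at 4.8 km: n = 0.5·exp(−0.418×4.8) = 0.0672
Solid-volume conservation: h(1−n) = h₀(1−n₀) ⇒ h = h₀·(1−n₀)/(1−n)
h = 0.085 × (1 − 0.5)/(1 − 0.0672) = 0.085 × 0.5360 = 0.0456 km

0.046 km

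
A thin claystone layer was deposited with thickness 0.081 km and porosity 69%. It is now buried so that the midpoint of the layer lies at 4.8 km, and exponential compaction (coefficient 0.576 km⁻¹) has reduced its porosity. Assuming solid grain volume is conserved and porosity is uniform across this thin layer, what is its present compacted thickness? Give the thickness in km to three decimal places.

Porosity at 4.8 km: phi = 0.69·exp(−0.576×4.8) = 0.0435
Solid-volume conservation: h(1−phi) = h₀(1−phi₀) ⇒ h = h₀·(1−phi₀)/(1−phi)
h = 0.081 × (1 − 0.69)/(1 − 0.0435) = 0.081 × 0.3241 = 0.0263 km

0.026 km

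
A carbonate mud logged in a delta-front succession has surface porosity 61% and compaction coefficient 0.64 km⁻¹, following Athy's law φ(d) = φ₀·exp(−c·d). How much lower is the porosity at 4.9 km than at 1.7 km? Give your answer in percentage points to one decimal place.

φ(1.7) = 0.61·e^(−0.64×1.7) = 0.2055
φ(4.9) = 0.61·e^(−0.64×4.9) = 0.0265
Δφ = 0.2055 − 0.0265 = 0.1790

17.9 percentage points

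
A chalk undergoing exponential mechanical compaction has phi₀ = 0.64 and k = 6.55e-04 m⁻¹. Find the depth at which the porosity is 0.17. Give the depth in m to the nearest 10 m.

2020 m

Working in km (1 km = 1000 m; k in km⁻¹ = k in m⁻¹ × 1000):
Invert Athy's law: z = ln(phi₀/phi) / k
z = ln(0.64/0.17) / 0.655 = ln(3.765) / 0.655 = 1.3257 / 0.655 = 2.024 km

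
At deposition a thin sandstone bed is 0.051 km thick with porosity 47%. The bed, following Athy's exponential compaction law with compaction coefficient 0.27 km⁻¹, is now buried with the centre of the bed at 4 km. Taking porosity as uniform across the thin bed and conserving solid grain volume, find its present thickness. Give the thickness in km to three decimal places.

Porosity at 4 km: n = 0.47·exp(−0.27×4) = 0.1596
Solid-volume conservation: h(1−n) = h₀(1−n₀) ⇒ h = h₀·(1−n₀)/(1−n)
h = 0.051 × (1 − 0.47)/(1 − 0.1596) = 0.051 × 0.6307 = 0.0322 km

0.032 km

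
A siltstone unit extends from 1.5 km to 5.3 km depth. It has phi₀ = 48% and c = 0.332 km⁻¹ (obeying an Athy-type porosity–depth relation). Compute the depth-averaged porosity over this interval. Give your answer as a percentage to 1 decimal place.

16.6%

⟨phi⟩ = (1/(z₂−z₁)) ∫ phi₀ e^(−cz) dz = phi₀·(e^(−c·z₁) − e^(−c·z₂)) / (c·(z₂−z₁))
e^(−0.332×1.5) = 0.6077; e^(−0.332×5.3) = 0.1721
⟨phi⟩ = 0.48 × (0.6077 − 0.1721) / (0.332 × 3.8) = 0.48 × 0.3453 = 0.1657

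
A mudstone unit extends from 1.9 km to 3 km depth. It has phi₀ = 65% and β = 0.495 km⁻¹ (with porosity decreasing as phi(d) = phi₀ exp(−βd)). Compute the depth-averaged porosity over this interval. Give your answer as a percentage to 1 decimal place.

⟨phi⟩ = (1/(d₂−d₁)) ∫ phi₀ e^(−βd) dd = phi₀·(e^(−β·d₁) − e^(−β·d₂)) / (β·(d₂−d₁))
e^(−0.495×1.9) = 0.3904; e^(−0.495×3) = 0.2265
⟨phi⟩ = 0.65 × (0.3904 − 0.2265) / (0.495 × 1.1) = 0.65 × 0.3011 = 0.1957

19.6%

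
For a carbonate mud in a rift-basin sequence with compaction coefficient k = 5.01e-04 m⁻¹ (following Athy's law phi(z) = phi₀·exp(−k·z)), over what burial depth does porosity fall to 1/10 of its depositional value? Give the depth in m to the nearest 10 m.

Working in km (1 km = 1000 m; k in km⁻¹ = k in m⁻¹ × 1000):
phi/phi₀ = 1/10 ⇒ exp(−k·z) = 1/10 ⇒ z = ln(10) / k
z = 2.3026 / 0.501 = 4.596 km

4600 m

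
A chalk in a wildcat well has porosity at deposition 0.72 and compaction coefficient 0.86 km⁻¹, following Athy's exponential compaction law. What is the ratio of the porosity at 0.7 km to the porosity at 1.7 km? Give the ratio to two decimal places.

φ(d₁)/φ(d₂) = e^(−c·d₁)/e^(−c·d₂) = e^{c(d₂−d₁)}
= exp(0.86 × 1) = exp(0.86) = 2.3632

2.36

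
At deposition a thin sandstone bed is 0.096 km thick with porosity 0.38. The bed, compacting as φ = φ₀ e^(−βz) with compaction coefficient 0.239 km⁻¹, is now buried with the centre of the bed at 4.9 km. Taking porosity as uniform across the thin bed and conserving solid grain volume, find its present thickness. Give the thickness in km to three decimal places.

Porosity at 4.9 km: φ = 0.38·exp(−0.239×4.9) = 0.1178
Solid-volume conservation: h(1−φ) = h₀(1−φ₀) ⇒ h = h₀·(1−φ₀)/(1−φ)
h = 0.096 × (1 − 0.38)/(1 − 0.1178) = 0.096 × 0.7028 = 0.0675 km

0.067 km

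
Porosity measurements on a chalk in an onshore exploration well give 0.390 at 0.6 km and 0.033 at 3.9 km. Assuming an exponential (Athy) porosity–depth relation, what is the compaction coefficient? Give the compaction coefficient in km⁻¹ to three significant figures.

0.748 km⁻¹

Athy: φ(d) = φ₀ e^(−βd) ⇒ φ₁/φ₂ = e^{β(d₂−d₁)} ⇒ β = ln(φ₁/φ₂)/(d₂−d₁)
β = ln(0.39/0.033) / (3.9 − 0.6) = ln(11.82) / 3.3 = 2.4696 / 3.3 = 0.7484 km⁻¹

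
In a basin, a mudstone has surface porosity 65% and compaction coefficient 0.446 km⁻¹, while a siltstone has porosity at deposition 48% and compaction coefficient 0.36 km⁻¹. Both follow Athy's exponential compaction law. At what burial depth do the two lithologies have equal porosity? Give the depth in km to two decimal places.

Set n₀ₐ e^(−cₐd) = n₀ᵦ e^(−cᵦd) ⇒ ln(n₀ₐ/n₀ᵦ) = (cₐ − cᵦ)·d
d = ln(0.65/0.48) / (0.446 − 0.36) = 0.3032 / 0.086 = 3.525 km

3.53 km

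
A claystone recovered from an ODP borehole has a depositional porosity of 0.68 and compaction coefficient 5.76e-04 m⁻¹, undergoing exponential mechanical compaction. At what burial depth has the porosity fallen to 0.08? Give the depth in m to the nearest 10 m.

Working in km (1 km = 1000 m; c in km⁻¹ = c in m⁻¹ × 1000):
Invert Athy's law: d = ln(φ₀/φ) / c
d = ln(0.68/0.08) / 0.576 = ln(8.5) / 0.576 = 2.1401 / 0.576 = 3.715 km

3720 m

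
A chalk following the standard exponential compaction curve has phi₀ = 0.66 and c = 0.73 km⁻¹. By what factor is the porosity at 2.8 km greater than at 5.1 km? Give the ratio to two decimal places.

phi(z₁)/phi(z₂) = e^(−c·z₁)/e^(−c·z₂) = e^{c(z₂−z₁)}
= exp(0.73 × 2.3) = exp(1.679) = 5.3602

5.36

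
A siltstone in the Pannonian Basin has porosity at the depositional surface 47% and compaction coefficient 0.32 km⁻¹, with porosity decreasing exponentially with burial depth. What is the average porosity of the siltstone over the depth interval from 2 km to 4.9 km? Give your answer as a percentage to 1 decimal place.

⟨φ⟩ = (1/(Z₂−Z₁)) ∫ φ₀ e^(−βZ) dZ = φ₀·(e^(−β·Z₁) − e^(−β·Z₂)) / (β·(Z₂−Z₁))
e^(−0.32×2) = 0.5273; e^(−0.32×4.9) = 0.2085
⟨φ⟩ = 0.47 × (0.5273 − 0.2085) / (0.32 × 2.9) = 0.47 × 0.3436 = 0.1615

16.1%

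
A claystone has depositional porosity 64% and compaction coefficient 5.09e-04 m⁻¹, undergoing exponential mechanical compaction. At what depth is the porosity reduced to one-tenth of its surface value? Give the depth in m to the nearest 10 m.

Working in km (1 km = 1000 m; β in km⁻¹ = β in m⁻¹ × 1000):
φ/φ₀ = 1/10 ⇒ exp(−β·Z) = 1/10 ⇒ Z = ln(10) / β
Z = 2.3026 / 0.509 = 4.524 km

4520 m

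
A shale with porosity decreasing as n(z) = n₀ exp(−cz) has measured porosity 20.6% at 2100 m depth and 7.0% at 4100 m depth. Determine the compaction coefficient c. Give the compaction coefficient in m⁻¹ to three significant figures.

0.000540 m⁻¹

Working in km (1 km = 1000 m; c in km⁻¹ = c in m⁻¹ × 1000):
Athy: n(z) = n₀ e^(−cz) ⇒ n₁/n₂ = e^{c(z₂−z₁)} ⇒ c = ln(n₁/n₂)/(z₂−z₁)
c = ln(0.206/0.07) / (4.1 − 2.1) = ln(2.943) / 2 = 1.0794 / 2 = 0.5397 km⁻¹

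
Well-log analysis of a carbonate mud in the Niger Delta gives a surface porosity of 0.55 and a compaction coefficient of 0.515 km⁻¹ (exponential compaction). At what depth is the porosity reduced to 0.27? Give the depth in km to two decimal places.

1.38 km

Invert Athy's law: d = ln(φ₀/φ) / k
d = ln(0.55/0.27) / 0.515 = ln(2.037) / 0.515 = 0.7115 / 0.515 = 1.382 km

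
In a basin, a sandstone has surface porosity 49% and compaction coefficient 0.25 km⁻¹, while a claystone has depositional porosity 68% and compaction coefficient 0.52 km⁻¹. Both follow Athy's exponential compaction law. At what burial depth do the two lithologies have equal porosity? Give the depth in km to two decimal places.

1.21 km

Set n₀ₐ e^(−kₐZ) = n₀ᵦ e^(−kᵦZ) ⇒ ln(n₀ₐ/n₀ᵦ) = (kₐ − kᵦ)·Z
Z = ln(0.49/0.68) / (0.25 − 0.52) = -0.3277 / -0.27 = 1.214 km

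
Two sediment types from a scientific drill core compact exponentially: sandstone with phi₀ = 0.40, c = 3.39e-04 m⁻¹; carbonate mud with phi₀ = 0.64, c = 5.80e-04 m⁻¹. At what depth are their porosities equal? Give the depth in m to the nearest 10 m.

1950 m

Working in km (1 km = 1000 m; c in km⁻¹ = c in m⁻¹ × 1000):
Set phi₀ₐ e^(−cₐd) = phi₀ᵦ e^(−cᵦd) ⇒ ln(phi₀ₐ/phi₀ᵦ) = (cₐ − cᵦ)·d
d = ln(0.4/0.64) / (0.339 − 0.58) = -0.4700 / -0.241 = 1.950 km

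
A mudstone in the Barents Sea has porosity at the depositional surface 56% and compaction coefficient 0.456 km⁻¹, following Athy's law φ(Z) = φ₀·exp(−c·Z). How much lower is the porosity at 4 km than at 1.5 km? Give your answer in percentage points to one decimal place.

φ(1.5) = 0.56·e^(−0.456×1.5) = 0.2826
φ(4) = 0.56·e^(−0.456×4) = 0.0904
Δφ = 0.2826 − 0.0904 = 0.1922

19.2 percentage points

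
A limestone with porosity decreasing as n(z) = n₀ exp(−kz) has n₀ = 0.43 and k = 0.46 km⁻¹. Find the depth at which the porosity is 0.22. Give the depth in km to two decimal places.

Invert Athy's law: z = ln(n₀/n) / k
z = ln(0.43/0.22) / 0.46 = ln(1.955) / 0.46 = 0.6702 / 0.46 = 1.457 km

1.46 km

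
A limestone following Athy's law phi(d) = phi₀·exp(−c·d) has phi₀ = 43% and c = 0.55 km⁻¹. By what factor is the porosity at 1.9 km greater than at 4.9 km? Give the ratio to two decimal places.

5.21

phi(d₁)/phi(d₂) = e^(−c·d₁)/e^(−c·d₂) = e^{c(d₂−d₁)}
= exp(0.55 × 3) = exp(1.65) = 5.2070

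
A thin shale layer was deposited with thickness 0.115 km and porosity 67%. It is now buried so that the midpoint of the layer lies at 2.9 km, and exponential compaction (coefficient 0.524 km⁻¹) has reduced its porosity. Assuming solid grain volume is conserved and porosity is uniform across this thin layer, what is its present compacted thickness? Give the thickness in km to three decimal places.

Porosity at 2.9 km: n = 0.67·exp(−0.524×2.9) = 0.1466
Solid-volume conservation: h(1−n) = h₀(1−n₀) ⇒ h = h₀·(1−n₀)/(1−n)
h = 0.115 × (1 − 0.67)/(1 − 0.1466) = 0.115 × 0.3867 = 0.0445 km

0.044 km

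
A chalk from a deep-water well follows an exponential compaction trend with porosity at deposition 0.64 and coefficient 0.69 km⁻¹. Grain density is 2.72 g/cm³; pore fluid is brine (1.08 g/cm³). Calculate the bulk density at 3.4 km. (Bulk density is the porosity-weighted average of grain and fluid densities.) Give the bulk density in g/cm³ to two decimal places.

2.62 g/cm³

Porosity at depth: n = 0.64·exp(−0.69×3.4) = 0.64×0.0958 = 0.0613
Bulk density: ρ_b = (1−n)ρ_g + n·ρ_f = 0.9387×2.72 + 0.0613×1.08
       = 2.553 + 0.066 = 2.619 g/cm³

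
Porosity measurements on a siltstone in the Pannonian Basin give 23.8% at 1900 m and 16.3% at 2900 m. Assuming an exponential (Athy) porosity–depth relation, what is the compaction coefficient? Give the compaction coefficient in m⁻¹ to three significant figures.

Working in km (1 km = 1000 m; c in km⁻¹ = c in m⁻¹ × 1000):
Athy: n(Z) = n₀ e^(−cZ) ⇒ n₁/n₂ = e^{c(Z₂−Z₁)} ⇒ c = ln(n₁/n₂)/(Z₂−Z₁)
c = ln(0.238/0.163) / (2.9 − 1.9) = ln(1.46) / 1 = 0.3785 / 1 = 0.3785 km⁻¹

0.000379 m⁻¹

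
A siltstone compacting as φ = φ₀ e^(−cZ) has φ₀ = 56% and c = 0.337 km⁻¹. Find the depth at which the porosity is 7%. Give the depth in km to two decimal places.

Invert Athy's law: Z = ln(φ₀/φ) / c
Z = ln(0.56/0.07) / 0.337 = ln(8) / 0.337 = 2.0794 / 0.337 = 6.170 km

6.17 km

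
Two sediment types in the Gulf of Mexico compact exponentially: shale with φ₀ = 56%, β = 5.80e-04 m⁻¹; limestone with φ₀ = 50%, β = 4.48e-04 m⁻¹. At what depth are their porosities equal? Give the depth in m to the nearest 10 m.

860 m

Working in km (1 km = 1000 m; β in km⁻¹ = β in m⁻¹ × 1000):
Set φ₀ₐ e^(−βₐZ) = φ₀ᵦ e^(−βᵦZ) ⇒ ln(φ₀ₐ/φ₀ᵦ) = (βₐ − βᵦ)·Z
Z = ln(0.56/0.5) / (0.58 − 0.448) = 0.1133 / 0.132 = 0.859 km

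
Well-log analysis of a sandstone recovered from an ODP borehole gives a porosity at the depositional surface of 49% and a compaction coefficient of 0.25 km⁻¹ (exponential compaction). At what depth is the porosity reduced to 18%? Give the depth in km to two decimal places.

4.01 km

Invert Athy's law: d = ln(φ₀/φ) / k
d = ln(0.49/0.18) / 0.25 = ln(2.722) / 0.25 = 1.0014 / 0.25 = 4.006 km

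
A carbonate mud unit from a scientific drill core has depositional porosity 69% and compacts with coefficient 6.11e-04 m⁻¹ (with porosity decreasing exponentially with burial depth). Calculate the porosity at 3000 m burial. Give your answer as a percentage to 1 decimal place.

11.0%

Working in km (1 km = 1000 m; k in km⁻¹ = k in m⁻¹ × 1000):
φ = φ₀·exp(−k·Z) = 0.69 × exp(−0.611 × 3) = 0.69 × exp(−1.833)
  = 0.69 × 0.1599 = 0.1104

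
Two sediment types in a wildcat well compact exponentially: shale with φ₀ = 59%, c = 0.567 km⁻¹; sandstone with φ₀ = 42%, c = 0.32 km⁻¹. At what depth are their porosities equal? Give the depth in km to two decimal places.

Set φ₀ₐ e^(−cₐd) = φ₀ᵦ e^(−cᵦd) ⇒ ln(φ₀ₐ/φ₀ᵦ) = (cₐ − cᵦ)·d
d = ln(0.59/0.42) / (0.567 − 0.32) = 0.3399 / 0.247 = 1.376 km

1.38 km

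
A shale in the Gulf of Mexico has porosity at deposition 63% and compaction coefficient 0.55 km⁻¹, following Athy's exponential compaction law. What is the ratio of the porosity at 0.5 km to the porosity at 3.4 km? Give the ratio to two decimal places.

phi(z₁)/phi(z₂) = e^(−β·z₁)/e^(−β·z₂) = e^{β(z₂−z₁)}
= exp(0.55 × 2.9) = exp(1.595) = 4.9283

4.93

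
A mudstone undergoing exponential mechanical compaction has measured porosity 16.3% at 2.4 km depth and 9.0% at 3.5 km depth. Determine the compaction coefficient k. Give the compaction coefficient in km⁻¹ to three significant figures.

Athy: phi(z) = phi₀ e^(−kz) ⇒ phi₁/phi₂ = e^{k(z₂−z₁)} ⇒ k = ln(phi₁/phi₂)/(z₂−z₁)
k = ln(0.163/0.09) / (3.5 − 2.4) = ln(1.811) / 1.1 = 0.5939 / 1.1 = 0.5399 km⁻¹

0.540 km⁻¹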